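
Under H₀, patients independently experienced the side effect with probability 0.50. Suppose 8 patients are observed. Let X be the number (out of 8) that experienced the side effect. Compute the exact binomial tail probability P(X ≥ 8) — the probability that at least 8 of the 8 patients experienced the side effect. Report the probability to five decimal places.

P = 0.00391

X is binomial with n = 8 and p = 0.50.
P(X ≥ 8) = C(8,8)·0.50^8·0.50^0.
= 0.003906 = 0.00391.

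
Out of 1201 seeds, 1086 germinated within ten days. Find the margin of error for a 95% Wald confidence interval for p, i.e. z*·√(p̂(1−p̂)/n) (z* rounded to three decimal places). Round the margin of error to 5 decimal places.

ME = 0.01664

The sample proportion is 1086/1201 = 0.90425.
Standard error of p̂: √(0.086585/1201) = √0.000072094 = 0.008491.
z* = 1.960 at the 95% level.
So ME = 0.01664.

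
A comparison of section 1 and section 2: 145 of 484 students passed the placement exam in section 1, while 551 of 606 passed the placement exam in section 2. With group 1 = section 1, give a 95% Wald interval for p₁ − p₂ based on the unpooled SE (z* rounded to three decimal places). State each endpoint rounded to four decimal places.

p̂₁ = 0.29959, p̂₂ = 0.90924, so the observed difference is -0.60965.
SE = √(0.000433542 + 0.000136175) = √0.000569717 = 0.023869.
The 95% critical value is z* = 1.960. Margin = 1.960·0.023869 = 0.04678.
So the interval runs from -0.6564 to -0.5629.

(-0.6564, -0.5629)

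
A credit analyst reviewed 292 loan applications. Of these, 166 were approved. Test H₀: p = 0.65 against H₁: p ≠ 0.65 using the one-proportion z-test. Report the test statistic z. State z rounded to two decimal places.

p̂ = 166/292 = 0.56849.
Null standard error: √(0.65·0.35/292) = √0.000779110 = 0.027913.
Test statistic: z = -0.08151/0.027913 = -2.92.

z = -2.92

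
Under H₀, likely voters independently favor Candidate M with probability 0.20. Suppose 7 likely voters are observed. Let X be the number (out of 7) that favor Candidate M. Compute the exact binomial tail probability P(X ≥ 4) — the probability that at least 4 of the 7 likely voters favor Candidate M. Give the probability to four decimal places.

X ~ Binomial(n=7, p=0.20).
P(X ≥ 4) = C(7,4)·0.20^4·0.80^3 + C(7,5)·0.20^5·0.80^2 + C(7,6)·0.20^6·0.80^1 + C(7,7)·0.20^7·0.80^0.
= 0.028672 + 0.004301 + 0.000358 + 0.000013 = 0.0333.

P = 0.0333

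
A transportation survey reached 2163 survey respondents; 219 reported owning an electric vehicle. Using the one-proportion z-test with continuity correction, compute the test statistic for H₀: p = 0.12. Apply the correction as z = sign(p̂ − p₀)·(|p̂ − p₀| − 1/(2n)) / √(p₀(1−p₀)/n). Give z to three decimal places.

z = -2.651

Sample proportion p̂ = 219/2163 = 0.10125. p̂ − p₀ = -0.018752.
Continuity correction 1/(2n) = 1/4326 = 0.000231.
Corrected numerator: |-0.018752| − 0.000231 = 0.018521.
Under H₀, SE = √(p₀(1−p₀)/n) = √(0.12·0.88/2163) = √0.000048821 = 0.006987.
z = −0.018521/0.006987 = -2.651.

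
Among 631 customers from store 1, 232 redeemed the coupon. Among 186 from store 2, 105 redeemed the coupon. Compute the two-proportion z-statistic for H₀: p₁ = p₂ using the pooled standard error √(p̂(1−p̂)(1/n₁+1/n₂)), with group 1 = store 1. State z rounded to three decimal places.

Sample proportions: p̂₁ = 232/631 = 0.36767 and p̂₂ = 105/186 = 0.56452.
Pooled p̂ = (232+105)/(631+186) = 337/817 = 0.41248.
SE = √[p̂(1−p̂)(1/n₁+1/n₂)] = √[0.41248·0.58752·(1/631+1/186)] ≈ 0.041073.
z = (p̂₁ − p̂₂)/SE = (0.36767 − 0.56452)/0.041073 = -0.19685/0.041073 = -4.793.

z = -4.793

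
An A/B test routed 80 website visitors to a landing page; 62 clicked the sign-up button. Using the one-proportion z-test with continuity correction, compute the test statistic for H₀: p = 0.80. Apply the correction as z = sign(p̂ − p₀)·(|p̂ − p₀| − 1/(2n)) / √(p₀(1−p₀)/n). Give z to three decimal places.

With x = 62 successes in n = 80, p̂ = 0.77500. p̂ − p₀ = -0.025000.
1/(2n) = 0.006250.
Corrected numerator: |-0.025000| − 0.006250 = 0.018750.
Null standard error: √(0.80·0.20/80) = √0.002000000 = 0.044721.
z = (−)0.018750/0.044721 = -0.419.

z = -0.419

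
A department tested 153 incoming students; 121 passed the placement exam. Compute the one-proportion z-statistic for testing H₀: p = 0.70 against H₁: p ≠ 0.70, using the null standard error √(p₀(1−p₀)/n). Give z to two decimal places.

z = 2.45

Sample proportion p̂ = 121/153 = 0.79085.
Null standard error: √(0.70·0.30/153) = √0.001372549 = 0.037048.
z = (0.79085 − 0.70)/0.037048 = 0.09085/0.037048 = 2.45.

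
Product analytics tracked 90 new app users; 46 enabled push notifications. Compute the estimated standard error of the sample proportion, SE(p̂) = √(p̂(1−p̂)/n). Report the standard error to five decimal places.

The sample proportion is 46/90 = 0.51111.
p̂(1−p̂) = 0.51111·0.48889 = 0.249877.
Dividing by n and taking the root: √0.002776411 = 0.05269.

SE = 0.05269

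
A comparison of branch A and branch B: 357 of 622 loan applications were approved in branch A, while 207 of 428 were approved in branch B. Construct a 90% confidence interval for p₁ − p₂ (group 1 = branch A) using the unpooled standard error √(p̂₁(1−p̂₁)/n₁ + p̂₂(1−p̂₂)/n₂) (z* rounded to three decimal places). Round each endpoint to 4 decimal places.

p̂₁ = 0.57395, p̂₂ = 0.48364, so the observed difference is 0.09031.
SE = √(0.000393136 + 0.000583487) = √0.000976623 = 0.031251.
The 90% critical value is z* = 1.645. Margin = 1.645·0.031251 = 0.05141.
CI: 0.09031 ± 0.05141 = (0.0389, 0.1417).

(0.0389, 0.1417)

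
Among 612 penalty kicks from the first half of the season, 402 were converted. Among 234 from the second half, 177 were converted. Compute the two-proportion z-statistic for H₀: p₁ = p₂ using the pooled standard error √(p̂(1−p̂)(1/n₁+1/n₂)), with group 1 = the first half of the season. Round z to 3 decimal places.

p̂₁ = 402/612 = 0.65686, p̂₂ = 177/234 = 0.75641.
Pooled p̂ = (402+177)/(612+234) = 579/846 = 0.68440.
SE = √[p̂(1−p̂)(1/n₁+1/n₂)] = √[0.68440·0.31560·(1/612+1/234)] ≈ 0.035721.
z = -0.09955/0.035721 = -2.787.

z = -2.787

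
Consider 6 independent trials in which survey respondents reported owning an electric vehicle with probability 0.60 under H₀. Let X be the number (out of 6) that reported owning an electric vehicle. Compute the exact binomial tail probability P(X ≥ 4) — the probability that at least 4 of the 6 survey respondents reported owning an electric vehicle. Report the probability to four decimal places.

X ~ Binomial(n=6, p=0.60).
P(X ≥ 4) = C(6,4)·0.60^4·0.40^2 + C(6,5)·0.60^5·0.40^1 + C(6,6)·0.60^6·0.40^0.
= 0.311040 + 0.186624 + 0.046656 = 0.5443.

P = 0.5443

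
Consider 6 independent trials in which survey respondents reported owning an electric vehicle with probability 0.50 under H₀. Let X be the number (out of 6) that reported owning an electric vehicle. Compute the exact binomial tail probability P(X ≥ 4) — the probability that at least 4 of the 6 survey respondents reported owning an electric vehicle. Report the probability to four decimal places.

X is binomial with n = 6 and p = 0.50.
P(X ≥ 4) = C(6,4)·0.50^4·0.50^2 + C(6,5)·0.50^5·0.50^1 + C(6,6)·0.50^6·0.50^0.
= 0.234375 + 0.093750 + 0.015625 = 0.3438.

P = 0.3438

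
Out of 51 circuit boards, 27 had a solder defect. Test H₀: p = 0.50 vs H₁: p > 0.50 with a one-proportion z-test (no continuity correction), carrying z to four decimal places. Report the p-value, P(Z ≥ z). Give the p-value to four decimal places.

p-value = 0.3372

p̂ = 27/51 = 0.52941.
SE₀ = √(0.50·0.50/51) = 0.070014.
z = (p̂ − p₀)/SE = (27/51 − 0.50)/0.070014 ≈ 0.4201.
p-value = P(Z ≥ z) with z = 0.4201 → 0.3372.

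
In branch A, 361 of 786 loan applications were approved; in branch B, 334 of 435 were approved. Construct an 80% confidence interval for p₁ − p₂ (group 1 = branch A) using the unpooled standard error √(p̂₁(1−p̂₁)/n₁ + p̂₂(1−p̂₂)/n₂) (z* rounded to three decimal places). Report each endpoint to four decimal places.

p̂₁ = 0.45929, p̂₂ = 0.76782, so the observed difference is -0.30853.
Unpooled SE = √(p̂₁(1−p̂₁)/n₁ + p̂₂(1−p̂₂)/n₂) = √(0.000315957 + 0.000409827) = 0.026940.
The 80% critical value is z* = 1.282. Margin of error = 0.03454.
Interval: -0.30853 ± 0.03454 → (-0.3431, -0.2740).

(-0.3431, -0.2740)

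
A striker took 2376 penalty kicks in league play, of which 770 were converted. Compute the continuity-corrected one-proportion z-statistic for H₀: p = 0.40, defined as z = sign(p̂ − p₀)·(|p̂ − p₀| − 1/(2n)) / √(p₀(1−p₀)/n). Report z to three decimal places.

The sample proportion is 770/2376 = 0.32407. p̂ − p₀ = -0.075926.
Continuity correction 1/(2n) = 1/4752 = 0.000210.
Corrected numerator: |-0.075926| − 0.000210 = 0.075716.
SE₀ = √(0.40·0.60/2376) = 0.010050.
z = (−)0.075716/0.010050 = -7.534.

z = -7.534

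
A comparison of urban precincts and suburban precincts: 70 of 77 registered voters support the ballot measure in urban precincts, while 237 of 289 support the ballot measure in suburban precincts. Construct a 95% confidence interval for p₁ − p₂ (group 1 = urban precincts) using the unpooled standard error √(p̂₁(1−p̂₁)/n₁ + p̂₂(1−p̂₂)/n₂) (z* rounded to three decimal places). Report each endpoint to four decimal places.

(0.0110, 0.1670)

p̂₁ = 0.90909, p̂₂ = 0.82007, so the observed difference is 0.08902.
SE = √(0.001073307 + 0.000510573) = √0.001583880 = 0.039798.
For 95% confidence, z* = 1.960. Margin = 1.960·0.039798 = 0.07800.
So the interval runs from 0.0110 to 0.1670.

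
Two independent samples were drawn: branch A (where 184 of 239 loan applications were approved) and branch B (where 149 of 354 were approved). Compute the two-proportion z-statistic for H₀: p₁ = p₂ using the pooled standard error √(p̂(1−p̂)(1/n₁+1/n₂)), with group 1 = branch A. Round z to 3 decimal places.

z = 8.401

p̂₁ = 184/239 = 0.76987, p̂₂ = 149/354 = 0.42090.
Pooling: p̂ = 333/593 = 0.56155.
Pooled SE = √[0.2462114·0.00700896] ≈ 0.041541.
z = (p̂₁ − p̂₂)/SE = (0.76987 − 0.42090)/0.041541 = 0.34897/0.041541 = 8.401.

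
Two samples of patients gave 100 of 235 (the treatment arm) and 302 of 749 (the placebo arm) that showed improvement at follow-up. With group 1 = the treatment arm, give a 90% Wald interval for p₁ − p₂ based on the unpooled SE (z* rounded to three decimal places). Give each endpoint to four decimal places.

(-0.0384, 0.0830)

p̂₁ = 0.42553, p̂₂ = 0.40320, so the observed difference is 0.02233.
Unpooled SE = √(p̂₁(1−p̂₁)/n₁ + p̂₂(1−p̂₂)/n₂) = √(0.001040232 + 0.000321269) = 0.036899.
z* = 1.645 at the 90% level. Margin = 1.645·0.036899 = 0.06070.
So the interval runs from -0.0384 to 0.0830.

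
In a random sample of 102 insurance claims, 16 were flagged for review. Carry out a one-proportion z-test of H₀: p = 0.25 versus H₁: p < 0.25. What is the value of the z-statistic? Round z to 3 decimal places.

z = -2.172

With x = 16 successes in n = 102, p̂ = 0.15686.
Null standard error: √(0.25·0.75/102) = √0.001838235 = 0.042875.
z = (p̂ − p₀)/SE = (0.15686 − 0.25)/0.042875 = -2.172.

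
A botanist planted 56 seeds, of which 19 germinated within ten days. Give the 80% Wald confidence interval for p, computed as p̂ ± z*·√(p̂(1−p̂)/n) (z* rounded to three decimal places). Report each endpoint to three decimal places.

(0.258, 0.420)

With x = 19 successes in n = 56, p̂ = 0.33929.
SE(p̂) = √(0.33929·0.66071/56) = 0.063270.
For 80% confidence, z* = 1.282.
Margin of error: 1.282 × 0.063270 = 0.08111.
Interval: 0.33929 ± 0.08111 → (0.258, 0.420).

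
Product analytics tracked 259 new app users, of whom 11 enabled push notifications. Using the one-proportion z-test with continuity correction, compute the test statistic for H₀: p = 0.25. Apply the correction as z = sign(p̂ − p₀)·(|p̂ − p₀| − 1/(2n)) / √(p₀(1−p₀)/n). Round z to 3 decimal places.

z = -7.641

The sample proportion is 11/259 = 0.04247. p̂ − p₀ = -0.207529.
1/(2n) = 0.001931.
Corrected numerator: |-0.207529| − 0.001931 = 0.205598.
Under H₀, SE = √(p₀(1−p₀)/n) = √(0.25·0.75/259) = √0.000723938 = 0.026906.
z = −0.205598/0.026906 = -7.641.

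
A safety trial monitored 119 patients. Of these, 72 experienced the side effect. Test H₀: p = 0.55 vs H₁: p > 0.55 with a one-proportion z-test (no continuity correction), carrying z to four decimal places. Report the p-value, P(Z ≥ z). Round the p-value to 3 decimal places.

The sample proportion is 72/119 = 0.60504.
Under H₀, SE = √(p₀(1−p₀)/n) = √(0.55·0.45/119) = √0.002079832 = 0.045605.
z = (p̂ − p₀)/SE = (72/119 − 0.55)/0.045605 ≈ 1.2069.
p-value = P(Z ≥ z) with z = 1.2069 → 0.114.

p-value = 0.114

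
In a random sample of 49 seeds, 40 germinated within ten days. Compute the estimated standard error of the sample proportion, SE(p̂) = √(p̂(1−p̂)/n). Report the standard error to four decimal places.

p̂ = 40/49 = 0.81633.
p̂(1−p̂) = 0.149935.
SE = √(0.149935/49) = 0.0553.

SE = 0.0553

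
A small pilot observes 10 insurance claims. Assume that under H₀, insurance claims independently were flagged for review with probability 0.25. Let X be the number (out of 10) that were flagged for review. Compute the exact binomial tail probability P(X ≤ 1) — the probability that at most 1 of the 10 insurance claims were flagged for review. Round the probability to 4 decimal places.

P = 0.2440

X is binomial with n = 10 and p = 0.25.
P(X ≤ 1) = C(10,0)·0.25^0·0.75^10 + C(10,1)·0.25^1·0.75^9.
= 0.056314 + 0.187712 = 0.2440.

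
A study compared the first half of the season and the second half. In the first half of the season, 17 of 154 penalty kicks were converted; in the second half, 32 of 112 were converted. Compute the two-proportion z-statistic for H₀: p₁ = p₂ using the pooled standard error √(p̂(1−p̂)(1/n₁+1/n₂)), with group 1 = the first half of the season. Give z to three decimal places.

z = -3.642

p̂₁ = 17/154 = 0.11039, p̂₂ = 32/112 = 0.28571.
Pooling: p̂ = 49/266 = 0.18421.
SE = √[p̂(1−p̂)(1/n₁+1/n₂)] = √[0.18421·0.81579·(1/154+1/112)] ≈ 0.048141.
z = (p̂₁ − p̂₂)/SE = (0.11039 − 0.28571)/0.048141 = -0.17532/0.048141 = -3.642.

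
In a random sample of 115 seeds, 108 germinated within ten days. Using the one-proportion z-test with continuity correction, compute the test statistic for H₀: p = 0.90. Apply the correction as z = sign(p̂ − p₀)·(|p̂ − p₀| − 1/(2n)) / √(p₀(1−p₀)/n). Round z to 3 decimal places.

p̂ = 108/115 = 0.93913. p̂ − p₀ = 0.039130.
Continuity correction 1/(2n) = 1/230 = 0.004348.
Corrected numerator: |0.039130| − 0.004348 = 0.034782.
Null standard error: √(0.90·0.10/115) = √0.000782609 = 0.027975.
z = +0.034782/0.027975 = 1.243.

z = 1.243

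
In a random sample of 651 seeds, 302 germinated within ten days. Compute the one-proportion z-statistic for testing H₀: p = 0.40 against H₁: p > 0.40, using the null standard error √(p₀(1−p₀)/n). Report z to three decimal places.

Sample proportion p̂ = 302/651 = 0.46390.
Null standard error: √(0.40·0.60/651) = √0.000368664 = 0.019201.
z = (p̂ − p₀)/SE = (0.46390 − 0.40)/0.019201 = 3.328.

z = 3.328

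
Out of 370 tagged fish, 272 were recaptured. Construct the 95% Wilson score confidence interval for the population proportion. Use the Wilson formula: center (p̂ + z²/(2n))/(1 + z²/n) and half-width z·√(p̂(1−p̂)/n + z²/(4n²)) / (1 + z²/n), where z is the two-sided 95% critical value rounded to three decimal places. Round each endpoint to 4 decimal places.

Here p̂ = 272/370 = 0.73514 and z = 1.960 (z² = 3.841600).
Denominator 1 + z²/n = 1 + 3.841600/370 = 1.010383.
Center = (0.73514 + 0.005191)/1.010383 = 0.73272.
Radicand: p̂(1−p̂)/n + z²/(4n²) = 0.000526247 + 0.000007015 = 0.000533262.
Half-width = 1.960·√0.000533262/1.010383 = 0.04480.
CI: 0.73272 ± 0.04480 = (0.6879, 0.7775).

(0.6879, 0.7775)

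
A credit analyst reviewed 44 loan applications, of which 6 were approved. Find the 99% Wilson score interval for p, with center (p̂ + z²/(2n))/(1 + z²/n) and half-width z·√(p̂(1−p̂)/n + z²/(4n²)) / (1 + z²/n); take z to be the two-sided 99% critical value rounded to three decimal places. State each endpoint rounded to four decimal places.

(0.0510, 0.3171)

p̂ = 6/44 = 0.13636; z = 2.576, so z² = 6.635776.
Denominator 1 + z²/n = 1 + 6.635776/44 = 1.150813.
Center = (0.13636 + 0.075407)/1.150813 = 0.18402.
Radicand: p̂(1−p̂)/n + z²/(4n²) = 0.002676559 + 0.000856893 = 0.003533452.
Half-width = z·√(radicand)/denom = 2.576·0.059443/1.150813 = 0.13306.
Interval: 0.18402 ± 0.13306 → (0.0510, 0.3171).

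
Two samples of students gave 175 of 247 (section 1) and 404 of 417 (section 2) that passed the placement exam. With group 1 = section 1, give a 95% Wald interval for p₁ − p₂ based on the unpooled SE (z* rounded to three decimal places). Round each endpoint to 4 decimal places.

(-0.3194, -0.2012)

p̂₁ = 175/247 = 0.70850, p̂₂ = 404/417 = 0.96882; p̂₁ − p̂₂ = -0.26032.
SE = √(0.000836141 + 0.000072430) = √0.000908571 = 0.030143.
For 95% confidence, z* = 1.960. Margin = 1.960·0.030143 = 0.05908.
Interval: -0.26032 ± 0.05908 → (-0.3194, -0.2012).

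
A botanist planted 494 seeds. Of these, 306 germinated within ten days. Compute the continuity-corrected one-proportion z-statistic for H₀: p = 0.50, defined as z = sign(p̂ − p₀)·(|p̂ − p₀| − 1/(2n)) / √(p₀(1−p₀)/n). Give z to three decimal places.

z = 5.264

With x = 306 successes in n = 494, p̂ = 0.61943. p̂ − p₀ = 0.119433.
Continuity correction 1/(2n) = 1/988 = 0.001012.
Corrected numerator: |0.119433| − 0.001012 = 0.118421.
Null standard error: √(0.50·0.50/494) = √0.000506073 = 0.022496.
z = +0.118421/0.022496 = 5.264.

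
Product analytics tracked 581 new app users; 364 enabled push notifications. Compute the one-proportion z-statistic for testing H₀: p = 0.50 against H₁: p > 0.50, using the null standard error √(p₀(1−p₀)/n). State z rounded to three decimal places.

With x = 364 successes in n = 581, p̂ = 0.62651.
Under H₀, SE = √(p₀(1−p₀)/n) = √(0.50·0.50/581) = √0.000430293 = 0.020743.
z = (0.62651 − 0.50)/0.020743 = 0.12651/0.020743 = 6.099.

z = 6.099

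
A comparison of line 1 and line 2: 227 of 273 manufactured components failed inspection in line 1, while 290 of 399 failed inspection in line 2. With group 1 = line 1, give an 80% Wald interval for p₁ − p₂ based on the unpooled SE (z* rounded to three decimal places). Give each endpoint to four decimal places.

(0.0639, 0.1454)

p̂₁ = 0.83150, p̂₂ = 0.72682, so the observed difference is 0.10468.
Unpooled SE = √(p̂₁(1−p̂₁)/n₁ + p̂₂(1−p̂₂)/n₂) = √(0.000513211 + 0.000497629) = 0.031794.
z* = 1.282 at the 80% level. Margin = 1.282·0.031794 = 0.04076.
So the interval runs from 0.0639 to 0.1454.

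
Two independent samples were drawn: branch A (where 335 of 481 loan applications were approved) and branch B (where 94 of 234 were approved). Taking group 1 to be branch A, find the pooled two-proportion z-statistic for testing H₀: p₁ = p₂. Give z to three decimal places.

z = 7.549

p̂₁ = 335/481 = 0.69647, p̂₂ = 94/234 = 0.40171.
Pooling: p̂ = 429/715 = 0.60000.
SE = √[p̂(1−p̂)(1/n₁+1/n₂)] = √[0.60000·0.40000·(1/481+1/234)] ≈ 0.039046.
z = (p̂₁ − p̂₂)/SE = (0.69647 − 0.40171)/0.039046 = 0.29476/0.039046 = 7.549.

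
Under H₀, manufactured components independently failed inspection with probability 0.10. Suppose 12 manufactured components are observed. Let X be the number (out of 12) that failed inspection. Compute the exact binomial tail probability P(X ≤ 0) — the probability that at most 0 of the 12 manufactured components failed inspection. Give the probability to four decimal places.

P = 0.2824

X ~ Binomial(n=12, p=0.10).
P(X ≤ 0) = C(12,0)·0.10^0·0.90^12.
= 0.282430 = 0.2824.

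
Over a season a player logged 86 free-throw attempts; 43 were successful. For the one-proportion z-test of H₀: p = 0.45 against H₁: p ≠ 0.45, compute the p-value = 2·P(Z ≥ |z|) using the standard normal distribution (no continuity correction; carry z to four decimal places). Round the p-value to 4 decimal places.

p-value = 0.3513

p̂ = 43/86 = 0.50000.
SE₀ = √(0.45·0.55/86) = 0.053646.
Test statistic (full precision, shown to 4 dp): z = (43/86 − 0.45)/SE₀ ≈ 0.9320.
p-value = 2·P(Z ≥ |z|) with z = 0.9320 → 0.3513.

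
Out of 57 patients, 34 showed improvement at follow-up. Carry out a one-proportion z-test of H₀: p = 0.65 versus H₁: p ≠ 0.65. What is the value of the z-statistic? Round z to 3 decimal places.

Sample proportion p̂ = 34/57 = 0.59649.
Under H₀, SE = √(p₀(1−p₀)/n) = √(0.65·0.35/57) = √0.003991228 = 0.063176.
z = (p̂ − p₀)/SE = (0.59649 − 0.65)/0.063176 = -0.847.

z = -0.847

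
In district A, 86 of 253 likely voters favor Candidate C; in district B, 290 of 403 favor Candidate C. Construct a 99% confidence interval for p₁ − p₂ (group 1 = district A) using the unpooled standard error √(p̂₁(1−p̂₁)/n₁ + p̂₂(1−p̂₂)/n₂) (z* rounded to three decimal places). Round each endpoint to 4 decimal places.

(-0.4756, -0.2837)

p̂₁ = 0.33992, p̂₂ = 0.71960, so the observed difference is -0.37968.
Unpooled SE = √(p̂₁(1−p̂₁)/n₁ + p̂₂(1−p̂₂)/n₂) = √(0.000886857 + 0.000500681) = 0.037250.
For 99% confidence, z* = 2.576. Margin = 2.576·0.037250 = 0.09596.
So the interval runs from -0.4756 to -0.2837.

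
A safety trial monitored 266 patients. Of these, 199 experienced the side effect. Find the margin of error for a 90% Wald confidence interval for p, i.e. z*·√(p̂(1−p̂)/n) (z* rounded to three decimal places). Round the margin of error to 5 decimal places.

ME = 0.04378

Sample proportion p̂ = 199/266 = 0.74812.
SE(p̂) = √(0.74812·0.25188/266) = 0.026616.
z* = 1.645 at the 90% level.
ME = 1.645·0.026616 = 0.04378.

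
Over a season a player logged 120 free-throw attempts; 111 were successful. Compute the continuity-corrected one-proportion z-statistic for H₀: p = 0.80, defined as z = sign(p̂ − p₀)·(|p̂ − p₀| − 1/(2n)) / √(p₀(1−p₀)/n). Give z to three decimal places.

z = 3.309

Sample proportion p̂ = 111/120 = 0.92500. p̂ − p₀ = 0.125000.
Continuity correction 1/(2n) = 1/240 = 0.004167.
Corrected numerator: |0.125000| − 0.004167 = 0.120833.
Under H₀, SE = √(p₀(1−p₀)/n) = √(0.80·0.20/120) = √0.001333333 = 0.036515.
z = (+)0.120833/0.036515 = 3.309.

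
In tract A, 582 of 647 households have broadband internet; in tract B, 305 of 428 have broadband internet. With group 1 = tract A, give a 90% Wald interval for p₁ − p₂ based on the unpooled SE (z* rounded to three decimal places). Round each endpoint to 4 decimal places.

p̂₁ = 582/647 = 0.89954, p̂₂ = 305/428 = 0.71262; p̂₁ − p̂₂ = 0.18692.
SE = √(0.000139677 + 0.000478491) = √0.000618168 = 0.024863.
For 90% confidence, z* = 1.645. Margin = 1.645·0.024863 = 0.04090.
CI: 0.18692 ± 0.04090 = (0.1460, 0.2278).

(0.1460, 0.2278)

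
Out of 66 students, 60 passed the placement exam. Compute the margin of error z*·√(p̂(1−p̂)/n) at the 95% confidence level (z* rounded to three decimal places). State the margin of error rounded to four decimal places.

ME = 0.0694

With x = 60 successes in n = 66, p̂ = 0.90909.
SE(p̂) = √(0.90909·0.09091/66) = 0.035386.
z* = 1.960 at the 95% level.
ME = 1.960·0.035386 = 0.0694.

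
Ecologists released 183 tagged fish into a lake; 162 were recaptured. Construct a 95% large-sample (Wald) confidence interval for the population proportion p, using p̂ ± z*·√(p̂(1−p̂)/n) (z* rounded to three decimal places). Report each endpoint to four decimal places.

(0.8391, 0.9314)

With x = 162 successes in n = 183, p̂ = 0.88525.
SE = √(p̂(1−p̂)/n) = √(0.101586/183) = 0.023561.
z* = 1.960 at the 95% level.
Margin of error: 1.960 × 0.023561 = 0.04618.
So the interval runs from 0.8391 to 0.9314.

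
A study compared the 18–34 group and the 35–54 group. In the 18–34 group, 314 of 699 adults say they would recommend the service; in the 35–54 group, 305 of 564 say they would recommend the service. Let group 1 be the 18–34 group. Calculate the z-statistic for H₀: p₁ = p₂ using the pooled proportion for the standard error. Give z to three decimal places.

z = -3.236

Sample proportions: p̂₁ = 314/699 = 0.44921 and p̂₂ = 305/564 = 0.54078.
Pooled p̂ = (314+305)/(699+564) = 619/1263 = 0.49010.
SE = √[p̂(1−p̂)(1/n₁+1/n₂)] = √[0.49010·0.50990·(1/699+1/564)] ≈ 0.028295.
z = -0.09157/0.028295 = -3.236.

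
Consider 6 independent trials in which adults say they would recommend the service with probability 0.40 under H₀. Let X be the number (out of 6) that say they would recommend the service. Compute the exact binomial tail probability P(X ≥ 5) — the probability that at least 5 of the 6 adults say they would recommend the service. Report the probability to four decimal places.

P = 0.0410

X ~ Binomial(n=6, p=0.40).
P(X ≥ 5) = C(6,5)·0.40^5·0.60^1 + C(6,6)·0.40^6·0.60^0.
= 0.036864 + 0.004096 = 0.0410.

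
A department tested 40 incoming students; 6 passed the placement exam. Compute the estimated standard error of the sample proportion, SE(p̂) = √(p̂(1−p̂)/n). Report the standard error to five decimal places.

SE = 0.05646

The sample proportion is 6/40 = 0.15000.
p̂(1−p̂) = 0.15000·0.85000 = 0.127500.
Dividing by n and taking the root: √0.003187500 = 0.05646.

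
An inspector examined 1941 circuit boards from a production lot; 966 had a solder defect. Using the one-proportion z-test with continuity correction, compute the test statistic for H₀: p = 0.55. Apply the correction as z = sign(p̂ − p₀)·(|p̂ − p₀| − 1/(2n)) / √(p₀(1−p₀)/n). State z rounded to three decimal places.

z = -4.610

With x = 966 successes in n = 1941, p̂ = 0.49768. p̂ − p₀ = -0.052318.
Continuity correction 1/(2n) = 1/3882 = 0.000258.
Corrected numerator: |-0.052318| − 0.000258 = 0.052060.
SE₀ = √(0.55·0.45/1941) = 0.011292.
z = −0.052060/0.011292 = -4.610.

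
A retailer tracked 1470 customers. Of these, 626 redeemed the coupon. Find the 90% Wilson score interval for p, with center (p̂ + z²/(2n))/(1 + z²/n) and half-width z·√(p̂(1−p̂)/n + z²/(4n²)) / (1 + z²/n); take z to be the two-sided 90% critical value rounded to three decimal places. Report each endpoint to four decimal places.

(0.4048, 0.4472)

Here p̂ = 626/1470 = 0.42585 and z = 1.645 (z² = 2.706025).
1 + z²/n = 1.001841.
Center = (0.42585 + 0.000920)/1.001841 = 0.42599.
Radicand: p̂(1−p̂)/n + z²/(4n²) = 0.000166328 + 0.000000313 = 0.000166641.
Half-width = z·√(radicand)/denom = 1.645·0.012909/1.001841 = 0.02120.
Interval: 0.42599 ± 0.02120 → (0.4048, 0.4472).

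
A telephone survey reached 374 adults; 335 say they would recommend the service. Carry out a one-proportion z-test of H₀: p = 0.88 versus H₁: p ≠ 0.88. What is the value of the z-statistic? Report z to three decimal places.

z = 0.936

Sample proportion p̂ = 335/374 = 0.89572.
Under H₀, SE = √(p₀(1−p₀)/n) = √(0.88·0.12/374) = √0.000282353 = 0.016803.
z = (p̂ − p₀)/SE = (0.89572 − 0.88)/0.016803 = 0.936.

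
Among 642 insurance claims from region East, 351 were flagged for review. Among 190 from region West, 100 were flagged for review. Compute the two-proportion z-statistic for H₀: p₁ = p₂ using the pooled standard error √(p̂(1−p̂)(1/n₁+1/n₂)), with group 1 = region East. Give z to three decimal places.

z = 0.496

p̂₁ = 351/642 = 0.54673, p̂₂ = 100/190 = 0.52632.
Pooled p̂ = (351+100)/(642+190) = 451/832 = 0.54207.
Pooled SE = √[0.2482303·0.00682079] ≈ 0.041148.
z = (p̂₁ − p̂₂)/SE = (0.54673 − 0.52632)/0.041148 = 0.02041/0.041148 = 0.496.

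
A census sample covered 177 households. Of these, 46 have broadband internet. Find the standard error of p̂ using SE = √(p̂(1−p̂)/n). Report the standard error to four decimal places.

Sample proportion p̂ = 46/177 = 0.25989.
p̂(1−p̂) = 0.192347.
SE = √(0.192347/177) = √0.001086706 = 0.0330.

SE = 0.0330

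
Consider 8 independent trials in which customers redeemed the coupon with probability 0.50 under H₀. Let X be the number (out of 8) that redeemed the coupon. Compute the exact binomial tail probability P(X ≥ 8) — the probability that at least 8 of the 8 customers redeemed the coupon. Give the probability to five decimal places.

X ~ Binomial(n=8, p=0.50).
P(X ≥ 8) = C(8,8)·0.50^8·0.50^0.
= 0.003906 = 0.00391.

P = 0.00391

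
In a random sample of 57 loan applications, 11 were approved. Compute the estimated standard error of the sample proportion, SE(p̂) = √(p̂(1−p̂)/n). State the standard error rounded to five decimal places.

Sample proportion p̂ = 11/57 = 0.19298.
p̂(1−p̂) = 0.155739.
Dividing by n and taking the root: √0.002732263 = 0.05227.

SE = 0.05227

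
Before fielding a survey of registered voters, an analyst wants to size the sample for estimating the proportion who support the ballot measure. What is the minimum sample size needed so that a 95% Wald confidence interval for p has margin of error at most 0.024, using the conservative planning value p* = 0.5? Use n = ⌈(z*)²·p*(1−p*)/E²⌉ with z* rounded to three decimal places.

The 95% critical value is z* = 1.960.
p*(1−p*) = 0.50·0.50 = 0.2500.
Required n before rounding: 3.841600 × 0.2500 / 0.024² = 1667.361.
Rounding up, n = 1668.

n = 1668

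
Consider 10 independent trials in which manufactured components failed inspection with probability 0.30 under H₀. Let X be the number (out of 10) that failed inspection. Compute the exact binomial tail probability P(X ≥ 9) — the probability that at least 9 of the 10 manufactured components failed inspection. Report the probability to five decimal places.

X ~ Binomial(n=10, p=0.30).
P(X ≥ 9) = C(10,9)·0.30^9·0.70^1 + C(10,10)·0.30^10·0.70^0.
= 0.000138 + 0.000006 = 0.00014.

P = 0.00014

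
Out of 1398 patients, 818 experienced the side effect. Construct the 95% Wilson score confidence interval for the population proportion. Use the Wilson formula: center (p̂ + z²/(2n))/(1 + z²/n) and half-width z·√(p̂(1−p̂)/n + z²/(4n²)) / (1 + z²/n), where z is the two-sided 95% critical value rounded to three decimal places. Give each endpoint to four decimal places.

(0.5591, 0.6107)

p̂ = 818/1398 = 0.58512; z = 1.960, so z² = 3.841600.
Denominator 1 + z²/n = 1 + 3.841600/1398 = 1.002748.
Adjusted center: (0.58512 + z²/(2n))/1.002748 = 0.58489.
Radicand: p̂(1−p̂)/n + z²/(4n²) = 0.000173644 + 0.000000491 = 0.000174135.
Half-width = 1.960·√0.000174135/1.002748 = 0.02579.
So the interval runs from 0.5591 to 0.6107.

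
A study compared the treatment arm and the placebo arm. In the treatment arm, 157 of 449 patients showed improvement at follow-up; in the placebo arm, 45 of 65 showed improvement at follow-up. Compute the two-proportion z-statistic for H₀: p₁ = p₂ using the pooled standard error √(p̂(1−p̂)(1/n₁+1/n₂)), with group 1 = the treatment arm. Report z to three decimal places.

Sample proportions: p̂₁ = 157/449 = 0.34967 and p̂₂ = 45/65 = 0.69231.
Pooled p̂ = (157+45)/(449+65) = 202/514 = 0.39300.
Pooled SE = √[0.2385502·0.01761179] ≈ 0.064817.
z = -0.34264/0.064817 = -5.286.

z = -5.286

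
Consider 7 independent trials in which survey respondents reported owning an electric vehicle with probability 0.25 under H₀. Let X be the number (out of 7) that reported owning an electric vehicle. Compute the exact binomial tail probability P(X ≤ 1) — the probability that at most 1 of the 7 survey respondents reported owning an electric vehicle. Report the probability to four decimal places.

P = 0.4449

X is binomial with n = 7 and p = 0.25.
P(X ≤ 1) = C(7,0)·0.25^0·0.75^7 + C(7,1)·0.25^1·0.75^6.
= 0.133484 + 0.311462 = 0.4449.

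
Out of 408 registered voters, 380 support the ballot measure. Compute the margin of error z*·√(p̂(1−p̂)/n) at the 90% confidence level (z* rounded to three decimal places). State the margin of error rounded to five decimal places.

p̂ = 380/408 = 0.93137.
SE(p̂) = √(0.93137·0.06863/408) = 0.012516.
z* = 1.645 at the 90% level.
ME = 1.645·0.012516 = 0.02059.

ME = 0.02059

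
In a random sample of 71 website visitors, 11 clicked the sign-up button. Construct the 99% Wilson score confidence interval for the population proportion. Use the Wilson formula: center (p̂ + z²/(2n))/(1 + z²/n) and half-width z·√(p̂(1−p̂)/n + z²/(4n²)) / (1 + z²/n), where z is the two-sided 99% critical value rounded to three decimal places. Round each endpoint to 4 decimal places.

p̂ = 11/71 = 0.15493; z = 2.576, so z² = 6.635776.
1 + z²/n = 1.093462.
Adjusted center: (0.15493 + z²/(2n))/1.093462 = 0.18442.
Radicand: p̂(1−p̂)/n + z²/(4n²) = 0.001844034 + 0.000329090 = 0.002173124.
Half-width = z·√(radicand)/denom = 2.576·0.046617/1.093462 = 0.10982.
So the interval runs from 0.0746 to 0.2942.

(0.0746, 0.2942)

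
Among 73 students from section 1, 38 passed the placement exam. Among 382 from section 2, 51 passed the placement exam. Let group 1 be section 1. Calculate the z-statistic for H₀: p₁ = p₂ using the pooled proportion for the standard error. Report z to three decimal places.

z = 7.639

p̂₁ = 38/73 = 0.52055, p̂₂ = 51/382 = 0.13351.
Pooled p̂ = (38+51)/(73+382) = 89/455 = 0.19560.
SE = √[p̂(1−p̂)(1/n₁+1/n₂)] = √[0.19560·0.80440·(1/73+1/382)] ≈ 0.050668.
z = 0.38704/0.050668 = 7.639.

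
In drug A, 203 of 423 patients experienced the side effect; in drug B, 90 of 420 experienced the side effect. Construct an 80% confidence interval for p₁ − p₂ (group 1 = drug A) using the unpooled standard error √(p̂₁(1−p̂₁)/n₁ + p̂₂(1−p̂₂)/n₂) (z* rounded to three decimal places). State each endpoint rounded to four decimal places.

p̂₁ = 203/423 = 0.47991, p̂₂ = 90/420 = 0.21429; p̂₁ − p̂₂ = 0.26562.
SE = √(0.000590062 + 0.000400875) = √0.000990937 = 0.031479.
z* = 1.282 at the 80% level. Margin = 1.282·0.031479 = 0.04036.
So the interval runs from 0.2253 to 0.3060.

(0.2253, 0.3060)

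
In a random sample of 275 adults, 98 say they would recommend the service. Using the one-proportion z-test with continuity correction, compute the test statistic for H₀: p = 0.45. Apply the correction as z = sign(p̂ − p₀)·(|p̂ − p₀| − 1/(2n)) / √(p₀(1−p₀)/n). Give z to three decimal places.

With x = 98 successes in n = 275, p̂ = 0.35636. p̂ − p₀ = -0.093636.
Continuity correction 1/(2n) = 1/550 = 0.001818.
Corrected numerator: |-0.093636| − 0.001818 = 0.091818.
Under H₀, SE = √(p₀(1−p₀)/n) = √(0.45·0.55/275) = √0.000900000 = 0.030000.
z = −0.091818/0.030000 = -3.061.

z = -3.061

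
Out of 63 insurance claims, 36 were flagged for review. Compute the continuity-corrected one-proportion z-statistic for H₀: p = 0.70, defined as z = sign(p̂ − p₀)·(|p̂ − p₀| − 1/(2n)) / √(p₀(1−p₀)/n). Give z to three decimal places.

z = -2.089

Sample proportion p̂ = 36/63 = 0.57143. p̂ − p₀ = -0.128571.
Continuity correction 1/(2n) = 1/126 = 0.007937.
Corrected numerator: |-0.128571| − 0.007937 = 0.120634.
Null standard error: √(0.70·0.30/63) = √0.003333333 = 0.057735.
z = −0.120634/0.057735 = -2.089.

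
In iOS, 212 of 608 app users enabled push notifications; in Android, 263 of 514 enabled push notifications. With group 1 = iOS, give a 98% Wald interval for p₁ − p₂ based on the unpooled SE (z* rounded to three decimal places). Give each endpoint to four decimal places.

(-0.2312, -0.0948)

p̂₁ = 212/608 = 0.34868, p̂₂ = 263/514 = 0.51167; p̂₁ − p̂₂ = -0.16299.
Unpooled SE = √(p̂₁(1−p̂₁)/n₁ + p̂₂(1−p̂₂)/n₂) = √(0.000373526 + 0.000486116) = 0.029320.
z* = 2.326 at the 98% level. Margin of error = 0.06820.
Interval: -0.16299 ± 0.06820 → (-0.2312, -0.0948).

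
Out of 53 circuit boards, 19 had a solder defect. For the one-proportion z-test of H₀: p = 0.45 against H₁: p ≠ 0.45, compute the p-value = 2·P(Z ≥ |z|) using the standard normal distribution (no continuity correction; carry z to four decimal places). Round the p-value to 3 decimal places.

p-value = 0.181

With x = 19 successes in n = 53, p̂ = 0.35849.
SE₀ = √(0.45·0.55/53) = 0.068336.
z = (p̂ − p₀)/SE = (19/53 − 0.45)/0.068336 ≈ -1.3391.
p-value = 2·P(Z ≥ |z|) with z = -1.3391 → 0.181.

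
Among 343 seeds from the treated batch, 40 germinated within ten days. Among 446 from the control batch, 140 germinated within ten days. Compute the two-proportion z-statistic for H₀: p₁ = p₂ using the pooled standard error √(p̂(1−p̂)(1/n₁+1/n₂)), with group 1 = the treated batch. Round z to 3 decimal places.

z = -6.546

p̂₁ = 40/343 = 0.11662, p̂₂ = 140/446 = 0.31390.
Pooled p̂ = (40+140)/(343+446) = 180/789 = 0.22814.
Pooled SE = √[0.1760904·0.00515760] ≈ 0.030136.
z = -0.19728/0.030136 = -6.546.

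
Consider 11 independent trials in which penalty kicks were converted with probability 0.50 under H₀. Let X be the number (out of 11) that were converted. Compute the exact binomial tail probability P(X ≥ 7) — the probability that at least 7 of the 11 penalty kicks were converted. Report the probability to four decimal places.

P = 0.2744

X is binomial with n = 11 and p = 0.50.
P(X ≥ 7) = Σ_{j=7}^{11} C(11,j)·0.50^j·0.50^{11−j}.
= 0.161133 + 0.080566 + 0.026855 + 0.005371 + 0.000488 = 0.2744.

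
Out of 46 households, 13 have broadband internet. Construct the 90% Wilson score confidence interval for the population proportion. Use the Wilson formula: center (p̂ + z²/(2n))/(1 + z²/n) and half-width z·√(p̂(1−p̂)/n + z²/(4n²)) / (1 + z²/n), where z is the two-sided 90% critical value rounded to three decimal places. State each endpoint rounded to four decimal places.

(0.1879, 0.4015)

p̂ = 13/46 = 0.28261; z = 1.645, so z² = 2.706025.
1 + z²/n = 1.058827.
Adjusted center: (0.28261 + z²/(2n))/1.058827 = 0.29469.
Radicand: p̂(1−p̂)/n + z²/(4n²) = 0.004407413 + 0.000319710 = 0.004727123.
Half-width = 1.645·√0.004727123/1.058827 = 0.10682.
So the interval runs from 0.1879 to 0.4015.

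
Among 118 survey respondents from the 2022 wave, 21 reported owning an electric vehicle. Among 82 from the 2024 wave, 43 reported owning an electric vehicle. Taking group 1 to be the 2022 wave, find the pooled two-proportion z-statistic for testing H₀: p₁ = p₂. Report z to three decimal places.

p̂₁ = 21/118 = 0.17797, p̂₂ = 43/82 = 0.52439.
Pooled p̂ = (21+43)/(118+82) = 64/200 = 0.32000.
SE = √[p̂(1−p̂)(1/n₁+1/n₂)] = √[0.32000·0.68000·(1/118+1/82)] ≈ 0.067065.
z = (p̂₁ − p̂₂)/SE = (0.17797 − 0.52439)/0.067065 = -0.34642/0.067065 = -5.165.

z = -5.165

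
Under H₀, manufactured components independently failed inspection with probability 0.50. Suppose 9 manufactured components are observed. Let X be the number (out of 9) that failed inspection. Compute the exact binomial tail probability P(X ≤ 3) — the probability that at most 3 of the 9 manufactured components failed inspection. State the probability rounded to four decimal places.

X is binomial with n = 9 and p = 0.50.
P(X ≤ 3) = C(9,0)·0.50^0·0.50^9 + C(9,1)·0.50^1·0.50^8 + C(9,2)·0.50^2·0.50^7 + C(9,3)·0.50^3·0.50^6.
= 0.001953 + 0.017578 + 0.070312 + 0.164062 = 0.2539.

P = 0.2539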